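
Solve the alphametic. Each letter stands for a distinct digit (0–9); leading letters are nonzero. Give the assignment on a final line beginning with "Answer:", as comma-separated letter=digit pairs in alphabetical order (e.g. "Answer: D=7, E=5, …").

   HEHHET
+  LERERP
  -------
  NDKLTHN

Step 1. [col 1: T + P ≡ N (mod 10)] several values work for T in column 1 (T + P ≡ N (mod 10), carry-in 0); try T=2, so T=2.
Step 2. [col 1: T + P ≡ N (mod 10)] no forcing yet in column 1 (carry-in 0); N=1 is free and consistent — try it ⇒ N=1.
Step 3. [col 1: T + P ≡ N (mod 10)] column 1 reads T+P+carry(0)=N with T=2, N=1; with digits 1,2 already taken and all letters distinct, the only value for P is 9. So P=9.
Step 4. [col 2: E + R ≡ H (mod 10)] R=8 is one option consistent with column 2 (E + R ≡ H (mod 10), carry-in 1) — take it, so R=8.
Step 5. [col 2: E + R ≡ H (mod 10)] H=5 is one option consistent with column 2 (E + R ≡ H (mod 10), carry-in 1) — take it, so H=5.
Step 6. [col 2: E + R ≡ H (mod 10)] in column 2 we have E+R≡H with carry-in 1; given R=8, H=5 and digits 1,2,5,8,9 already taken and all letters distinct, that pins E to 6. So E=6.
Step 7. [col 4: H + R ≡ L (mod 10)] column 4 reads H+R+carry(1)=L with H=5, R=8; with digits 1,2,5,6,8,9 already taken and all letters distinct, the only value for L is 4. So L=4.
Step 8. [col 5: E + E ≡ K (mod 10)] column 5: given E=6, carry-in 1, and digits 1,2,4,5,6,8,9 already taken and all letters distinct, E+E≡K (mod 10) forces K=3 ⇒ K=3.
Step 9. [col 6: H + L ≡ D (mod 10)] in column 6 we have H+L≡D with carry-in 1; given H=5, L=4 and digits 1,2,3,4,5,6,8,9 already taken and all letters distinct, that pins D to 0, so D=0.

Answer: D=0, E=6, H=5, K=3, L=4, N=1, P=9, R=8, T=2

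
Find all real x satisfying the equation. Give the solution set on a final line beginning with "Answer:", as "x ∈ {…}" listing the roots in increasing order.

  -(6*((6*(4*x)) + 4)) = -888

Step 1. [-(6*((6*(4*x)) + 4)) = -888] leading − — multiply by −1. So neg: 6*((6*(4*x)) + 4) = 888.
Step 2. [6*((6*(4*x)) + 4) = 888] LHS = 6·(…); ÷6 both sides, so div: (6*(4*x)) + 4 = 148.
Step 3. [(6*(4*x)) + 4 = 148] peel the +4: subtract 4 from each side ⇒ sub: 6*(4*x) = 144.
Step 4. [6*(4*x) = 144] 6 out front; divide by 6. So div: 4*x = 24.
Step 5. [4*x = 24] leading coefficient 4: divide by 4 ⇒ div: x = 6.

Answer: x ∈ {6}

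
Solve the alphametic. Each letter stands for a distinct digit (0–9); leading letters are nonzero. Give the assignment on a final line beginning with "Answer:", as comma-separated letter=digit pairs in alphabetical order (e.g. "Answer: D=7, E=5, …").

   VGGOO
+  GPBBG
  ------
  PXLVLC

Step 1. [col 1: O + G ≡ C (mod 10)] no forcing yet in column 1 (carry-in 0); O=3 is free and consistent — try it ⇒ O=3.
Step 2. [col 1: O + G ≡ C (mod 10)] no forcing yet in column 1 (carry-in 0); C=7 is free and consistent — try it. So C=7.
Step 3. [P] the sum has 6 digits but both addends have 5; that extra leading digit P is the final carry, namely 1 ⇒ P=1.
Step 4. [col 1: O + G ≡ C (mod 10)] column 1 reads O+G+carry(0)=C with O=3, C=7; with digits 1,3,7 already taken and all letters distinct, the only value for G is 4. So G=4.
Step 5. [col 2: O + B ≡ L (mod 10)] no forcing yet in column 2 (carry-in 0); L=5 is free and consistent — try it. So L=5.
Step 6. [col 2: O + B ≡ L (mod 10)] in column 2 we have O+B≡L with carry-in 0; given O=3, L=5 and digits 1,3,4,5,7 already taken and all letters distinct, that pins B to 2, so B=2.
Step 7. [col 3: G + B ≡ V (mod 10)] column 3 reads G+B+carry(0)=V with G=4, B=2; with digits 1,2,3,4,5,7 already taken and all letters distinct, the only value for V is 6 ⇒ V=6.
Step 8. [col 5: V + G ≡ X (mod 10)] column 5: given V=6, G=4, carry-in 0, and digits 1,2,3,4,5,6,7 already taken and all letters distinct, V+G≡X (mod 10) forces X=0, so X=0.

Answer: B=2, C=7, G=4, L=5, O=3, P=1, V=6, X=0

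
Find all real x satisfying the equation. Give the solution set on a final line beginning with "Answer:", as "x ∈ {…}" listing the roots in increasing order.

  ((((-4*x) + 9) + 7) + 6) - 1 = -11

Step 1. [((((-4*x) + 9) + 7) + 6) - 1 = -11] 1 comes off first (add 1) ⇒ sub: (((-4*x) + 9) + 7) + 6 = -10.
Step 2. [(((-4*x) + 9) + 7) + 6 = -10] +6 is outermost — subtract 6 both sides ⇒ sub: ((-4*x) + 9) + 7 = -16.
Step 3. [((-4*x) + 9) + 7 = -16] +7 is outermost — subtract 7 both sides ⇒ sub: (-4*x) + 9 = -23.
Step 4. [(-4*x) + 9 = -23] subtract 9: x sits inside (… + 9) ⇒ sub: -4*x = -32.
Step 5. [-4*x = -32] -4 out front; divide by -4. So div: x = 8.

Answer: x ∈ {8}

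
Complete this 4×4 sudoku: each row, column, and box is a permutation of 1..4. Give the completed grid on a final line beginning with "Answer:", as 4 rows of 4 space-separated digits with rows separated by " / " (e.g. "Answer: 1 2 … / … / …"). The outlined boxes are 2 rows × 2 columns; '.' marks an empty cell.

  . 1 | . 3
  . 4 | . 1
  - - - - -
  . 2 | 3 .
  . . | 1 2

Step 1. [r4c1∈{3,4}] r4c1 is the only open cell in row 4 admitting 4, so r4c1=4.
Step 2. [r2c3∈{2}] r2c3's peers cover all but 2, so r2c3=2.
Step 3. [r3c4∈{4}] r3c4's peers cover all but 4, so r3c4=4.
Step 4. [r1c3∈{4}] r1c3 has the single candidate 4. So r1c3=4.
Step 5. [r1c1∈{2}] nothing but 2 survives at r1c1. So r1c1=2.
Step 6. [r3c1∈{1}] nothing but 1 survives at r3c1 ⇒ r3c1=1.
Step 7. [r4c2∈{3}] r4c2 has the single candidate 3. So r4c2=3.
Step 8. [r2c1∈{3}] r2c1 is down to just 3 ⇒ r2c1=3.

Answer: 2 1 4 3 / 3 4 2 1 / 1 2 3 4 / 4 3 1 2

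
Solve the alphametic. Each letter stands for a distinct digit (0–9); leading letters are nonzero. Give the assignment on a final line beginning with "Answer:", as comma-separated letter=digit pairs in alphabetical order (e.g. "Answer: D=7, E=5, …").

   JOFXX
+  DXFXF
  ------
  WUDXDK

Step 1. [col 1: X + F ≡ K (mod 10)] K=0 is one option consistent with column 1 (X + F ≡ K (mod 10), carry-in 0) — take it. So K=0.
Step 2. [W] adding two 5-digit numbers gives at most 5+1 digits, and here it does — W is that final carry and must be 1, so W=1.
Step 3. [col 1: X + F ≡ K (mod 10)] column 1 (X + F ≡ K (mod 10), carry-in 0) doesn't pin X yet; pick X=7 and continue ⇒ X=7.
Step 4. [col 1: X + F ≡ K (mod 10)] column 1 reads X+F+carry(0)=K with X=7, K=0; with digits 0,1,7 already taken and all letters distinct, the only value for F is 3 ⇒ F=3.
Step 5. [col 2: X + X ≡ D (mod 10)] column 2 reads X+X+carry(1)=D with X=7; with digits 0,1,3,7 already taken and all letters distinct, the only value for D is 5 ⇒ D=5.
Step 6. [col 4: O + X ≡ D (mod 10)] column 4: given X=7, D=5, carry-in 0, and digits 0,1,3,5,7 already taken and all letters distinct, O+X≡D (mod 10) forces O=8 ⇒ O=8.
Step 7. [col 5: J + D ≡ U (mod 10)] column 5 reads J+D+carry(1)=U with D=5; with digits 0,1,3,5,7,8 already taken and all letters distinct, the only value for J is 6, so J=6.
Step 8. [col 5: J + D ≡ U (mod 10)] from column 5 (J=6, D=5, carry-in 1, digits 0,1,3,5,6,7,8 already taken and all letters distinct): U must equal 2, so U=2.

Answer: D=5, F=3, J=6, K=0, O=8, U=2, W=1, X=7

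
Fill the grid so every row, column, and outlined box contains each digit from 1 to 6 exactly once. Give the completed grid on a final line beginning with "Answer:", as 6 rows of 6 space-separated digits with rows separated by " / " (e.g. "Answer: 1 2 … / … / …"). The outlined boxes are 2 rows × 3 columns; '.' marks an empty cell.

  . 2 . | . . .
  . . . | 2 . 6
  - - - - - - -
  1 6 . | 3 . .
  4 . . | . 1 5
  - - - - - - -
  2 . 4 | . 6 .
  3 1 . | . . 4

Step 1. [r2c1∈{5}] r2c1 is down to just 5, so r2c1=5.
Step 2. [r6c4∈{5}] r6c4's peers cover all but 5 ⇒ r6c4=5.
Step 3. [r1c4∈{1,4}] in col 4, 4 fits only at r1c4 ⇒ r1c4=4.
Step 4. [r2c5∈{3}] nothing but 3 survives at r2c5 ⇒ r2c5=3.
Step 5. [r1c3∈{1,3,6}] in row 1, 3 fits only at r1c3 ⇒ r1c3=3.
Step 6. [r3c6∈{2}] r3c6's peers cover all but 2, so r3c6=2.
Step 7. [r5c6∈{1,3}] r5c6 is the only open cell in row 5 admitting 3. So r5c6=3.
Step 8. [r1c5∈{5}] r1c5 has the single candidate 5 ⇒ r1c5=5.
Step 9. [r6c3∈{6}] only 6 remains possible at r6c3. So r6c3=6.
Step 10. [r4c2∈{3}] r4c2 is down to just 3. So r4c2=3.
Step 11. [r4c4∈{6}] r4c4 is down to just 6, so r4c4=6.
Step 12. [r2c3∈{1}] r2c3 has the single candidate 1 ⇒ r2c3=1.
Step 13. [r3c5∈{4}] r3c5 is down to just 4 ⇒ r3c5=4.
Step 14. [r2c2∈{4}] nothing but 4 survives at r2c2, so r2c2=4.
Step 15. [r6c5∈{2}] r6c5 has the single candidate 2, so r6c5=2.
Step 16. [r1c6∈{1}] only 1 remains possible at r1c6. So r1c6=1.
Step 17. [r4c3∈{2}] r4c3's peers cover all but 2, so r4c3=2.
Step 18. [r5c2∈{5}] nothing but 5 survives at r5c2. So r5c2=5.
Step 19. [r1c1∈{6}] only 6 remains possible at r1c1, so r1c1=6.
Step 20. [r5c4∈{1}] r5c4's peers cover all but 1, so r5c4=1.
Step 21. [r3c3∈{5}] r3c3's peers cover all but 5, so r3c3=5.

Answer: 6 2 3 4 5 1 / 5 4 1 2 3 6 / 1 6 5 3 4 2 / 4 3 2 6 1 5 / 2 5 4 1 6 3 / 3 1 6 5 2 4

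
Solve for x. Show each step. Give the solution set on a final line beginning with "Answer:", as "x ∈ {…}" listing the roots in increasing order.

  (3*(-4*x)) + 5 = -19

Step 1. [(3*(-4*x)) + 5 = -19] 5 comes off first (subtract 5) ⇒ sub: 3*(-4*x) = -24.
Step 2. [3*(-4*x) = -24] LHS = 3·(…); ÷3 both sides ⇒ div: -4*x = -8.
Step 3. [-4*x = -8] leading coefficient -4: divide by -4 ⇒ div: x = 2.

Answer: x ∈ {2}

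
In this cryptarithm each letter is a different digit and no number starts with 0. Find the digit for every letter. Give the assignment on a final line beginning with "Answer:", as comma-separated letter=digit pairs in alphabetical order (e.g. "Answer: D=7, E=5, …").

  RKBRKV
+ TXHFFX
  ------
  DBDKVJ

Step 1. [col 1: V + X ≡ J (mod 10)] several values work for X in column 1 (V + X ≡ J (mod 10), carry-in 0); try X=2 ⇒ X=2.
Step 2. [col 1: V + X ≡ J (mod 10)] column 1 (V + X ≡ J (mod 10), carry-in 0) doesn't pin V yet; pick V=8 and continue ⇒ V=8.
Step 3. [col 1: V + X ≡ J (mod 10)] column 1 reads V+X+carry(0)=J with V=8, X=2; with digits 2,8 already taken and all letters distinct, the only value for J is 0 ⇒ J=0.
Step 4. [col 2: K + F ≡ V (mod 10)] column 2 (K + F ≡ V (mod 10), carry-in 1) doesn't pin K yet; pick K=4 and continue, so K=4.
Step 5. [col 2: K + F ≡ V (mod 10)] in column 2 we have K+F≡V with carry-in 1; given K=4, V=8 and digits 0,2,4,8 already taken and all letters distinct, that pins F to 3. So F=3.
Step 6. [col 3: R + F ≡ K (mod 10)] from column 3 (F=3, K=4, carry-in 0, digits 0,2,3,4,8 already taken and all letters distinct): R must equal 1. So R=1.
Step 7. [col 4: B + H ≡ D (mod 10)] several values work for H in column 4 (B + H ≡ D (mod 10), carry-in 0); try H=9, so H=9.
Step 8. [col 4: B + H ≡ D (mod 10)] several values work for B in column 4 (B + H ≡ D (mod 10), carry-in 0); try B=7, so B=7.
Step 9. [col 4: B + H ≡ D (mod 10)] column 4: given B=7, H=9, carry-in 0, and digits 0,1,2,3,4,7,8,9 already taken and all letters distinct, B+H≡D (mod 10) forces D=6 ⇒ D=6.
Step 10. [col 6: R + T ≡ D (mod 10)] in column 6 we have R+T≡D with carry-in 0; given R=1, D=6 and digits 0,1,2,3,4,6,7,8,9 already taken and all letters distinct, that pins T to 5, so T=5.

Answer: B=7, D=6, F=3, H=9, J=0, K=4, R=1, T=5, V=8, X=2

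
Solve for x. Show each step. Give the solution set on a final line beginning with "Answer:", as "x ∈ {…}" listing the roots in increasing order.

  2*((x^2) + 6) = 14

Step 1. [2*((x^2) + 6) = 14] leading coefficient 2: divide by 2, so div: (x^2) + 6 = 7.
Step 2. [(x^2) + 6 = 7] +6 is outermost — subtract 6 both sides, so sub: x^2 = 1.
Step 3. [x^2 = 1] √ both sides: 1 ≥ 0 gives two branches. So sqrt: x = 1 or -1.

Answer: x ∈ {-1, 1}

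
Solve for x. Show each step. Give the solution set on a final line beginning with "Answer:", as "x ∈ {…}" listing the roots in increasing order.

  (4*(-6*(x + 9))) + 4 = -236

Step 1. [(4*(-6*(x + 9))) + 4 = -236] peel the +4: subtract 4 from each side. So sub: 4*(-6*(x + 9)) = -240.
Step 2. [4*(-6*(x + 9)) = -240] 4·(inner) — divide through by 4, so div: -6*(x + 9) = -60.
Step 3. [-6*(x + 9) = -60] -6 out front; divide by -6. So div: x + 9 = 10.
Step 4. [x + 9 = 10] the outer +9 inverts by subtracting 9. So sub: x = 1.

Answer: x ∈ {1}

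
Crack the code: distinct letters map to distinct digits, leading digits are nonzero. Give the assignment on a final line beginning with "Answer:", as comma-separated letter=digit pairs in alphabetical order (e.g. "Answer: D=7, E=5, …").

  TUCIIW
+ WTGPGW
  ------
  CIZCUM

Step 1. [col 1: W + W ≡ M (mod 10)] column 1 (W + W ≡ M (mod 10), carry-in 0) doesn't pin W yet; pick W=3 and continue. So W=3.
Step 2. [col 1: W + W ≡ M (mod 10)] column 1: given W=3, carry-in 0, and digits 3 already taken and all letters distinct, W+W≡M (mod 10) forces M=6, so M=6.
Step 3. [col 2: I + G ≡ U (mod 10)] no forcing yet in column 2 (carry-in 0); I=7 is free and consistent — try it. So I=7.
Step 4. [col 2: I + G ≡ U (mod 10)] several values work for U in column 2 (I + G ≡ U (mod 10), carry-in 0); try U=1. So U=1.
Step 5. [col 2: I + G ≡ U (mod 10)] column 2 reads I+G+carry(0)=U with I=7, U=1; with digits 1,3,6,7 already taken and all letters distinct, the only value for G is 4 ⇒ G=4.
Step 6. [col 3: I + P ≡ C (mod 10)] several values work for P in column 3 (I + P ≡ C (mod 10), carry-in 1); try P=0 ⇒ P=0.
Step 7. [col 3: I + P ≡ C (mod 10)] column 3: given I=7, P=0, carry-in 1, and digits 0,1,3,4,6,7 already taken and all letters distinct, I+P≡C (mod 10) forces C=8, so C=8.
Step 8. [col 4: C + G ≡ Z (mod 10)] column 4 reads C+G+carry(0)=Z with C=8, G=4; with digits 0,1,3,4,6,7,8 already taken and all letters distinct, the only value for Z is 2 ⇒ Z=2.
Step 9. [col 5: U + T ≡ I (mod 10)] from column 5 (U=1, I=7, carry-in 1, digits 0,1,2,3,4,6,7,8 already taken and all letters distinct): T must equal 5. So T=5.

Answer: C=8, G=4, I=7, M=6, P=0, T=5, U=1, W=3, Z=2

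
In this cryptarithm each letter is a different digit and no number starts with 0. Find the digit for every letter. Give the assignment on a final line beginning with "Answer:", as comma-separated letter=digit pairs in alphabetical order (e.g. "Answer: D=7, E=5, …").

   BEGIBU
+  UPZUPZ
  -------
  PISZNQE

Step 1. [P] the sum has 7 digits but both addends have 6; that extra leading digit P is the final carry, namely 1 ⇒ P=1.
Step 2. [col 1: U + Z ≡ E (mod 10)] no forcing yet in column 1 (carry-in 0); E=2 is free and consistent — try it, so E=2.
Step 3. [col 1: U + Z ≡ E (mod 10)] several values work for Z in column 1 (U + Z ≡ E (mod 10), carry-in 0); try Z=5, so Z=5.
Step 4. [col 1: U + Z ≡ E (mod 10)] column 1: given Z=5, E=2, carry-in 0, and digits 1,2,5 already taken and all letters distinct, U+Z≡E (mod 10) forces U=7 ⇒ U=7.
Step 5. [col 2: B + P ≡ Q (mod 10)] no forcing yet in column 2 (carry-in 1); B=6 is free and consistent — try it ⇒ B=6.
Step 6. [col 2: B + P ≡ Q (mod 10)] column 2 reads B+P+carry(1)=Q with B=6, P=1; with digits 1,2,5,6,7 already taken and all letters distinct, the only value for Q is 8 ⇒ Q=8.
Step 7. [col 3: I + U ≡ N (mod 10)] in column 3 we have I+U≡N with carry-in 0; given U=7 and digits 1,2,5,6,7,8 already taken and all letters distinct, that pins N to 0, so N=0.
Step 8. [col 3: I + U ≡ N (mod 10)] in column 3 we have I+U≡N with carry-in 0; given U=7, N=0 and digits 0,1,2,5,6,7,8 already taken and all letters distinct, that pins I to 3 ⇒ I=3.
Step 9. [col 4: G + Z ≡ Z (mod 10)] column 4: given Z=5, carry-in 1, and digits 0,1,2,3,5,6,7,8 already taken and all letters distinct, G+Z≡Z (mod 10) forces G=9 ⇒ G=9.
Step 10. [col 5: E + P ≡ S (mod 10)] column 5: given E=2, P=1, carry-in 1, and digits 0,1,2,3,5,6,7,8,9 already taken and all letters distinct, E+P≡S (mod 10) forces S=4 ⇒ S=4.

Answer: B=6, E=2, G=9, I=3, N=0, P=1, Q=8, S=4, U=7, Z=5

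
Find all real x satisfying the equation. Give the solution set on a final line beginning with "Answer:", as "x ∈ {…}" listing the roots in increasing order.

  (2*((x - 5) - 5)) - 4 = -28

Step 1. [(2*((x - 5) - 5)) - 4 = -28] common factor 2 (LHS and -28) — divide through. So factor: ((x - 5) - 5) - 2 = -14.
Step 2. [((x - 5) - 5) - 2 = -14] 2 comes off first (add 2), so sub: (x - 5) - 5 = -12.
Step 3. [(x - 5) - 5 = -12] peel the -5: add 5 from each side, so sub: x - 5 = -7.
Step 4. [x - 5 = -7] -5 is outermost — add 5 both sides. So sub: x = -2.

Answer: x ∈ {-2}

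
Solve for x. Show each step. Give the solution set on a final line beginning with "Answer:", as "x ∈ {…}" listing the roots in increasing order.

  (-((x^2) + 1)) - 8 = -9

Step 1. [(-((x^2) + 1)) - 8 = -9] the outer -8 inverts by adding 8. So sub: -((x^2) + 1) = -1.
Step 2. [-((x^2) + 1) = -1] LHS negated; negate both sides. So neg: (x^2) + 1 = 1.
Step 3. [(x^2) + 1 = 1] +1 is outermost — subtract 1 both sides, so sub: x^2 = 0.
Step 4. [x^2 = 0] LHS squared, RHS 0 ≥ 0: apply √ (±) ⇒ sqrt: x = 0.

Answer: x ∈ {0}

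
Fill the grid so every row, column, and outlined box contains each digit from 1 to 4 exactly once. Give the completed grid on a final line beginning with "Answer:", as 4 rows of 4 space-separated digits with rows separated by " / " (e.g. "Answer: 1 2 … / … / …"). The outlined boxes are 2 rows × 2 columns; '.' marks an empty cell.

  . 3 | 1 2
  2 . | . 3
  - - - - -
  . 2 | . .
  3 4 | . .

Step 1. [r3c4∈{1,4}] across col 4, 4 lands solely at r3c4 ⇒ r3c4=4.
Step 2. [r2c3∈{4}] r2c3 is down to just 4 ⇒ r2c3=4.
Step 3. [r4c4∈{1}] r4c4's peers cover all but 1, so r4c4=1.
Step 4. [r3c1∈{1}] r3c1's peers cover all but 1 ⇒ r3c1=1.
Step 5. [r3c3∈{3}] r3c3 is down to just 3 ⇒ r3c3=3.
Step 6. [r4c3∈{2}] nothing but 2 survives at r4c3. So r4c3=2.
Step 7. [r1c1∈{4}] r1c1's peers cover all but 4. So r1c1=4.
Step 8. [r2c2∈{1}] r2c2's peers cover all but 1. So r2c2=1.

Answer: 4 3 1 2 / 2 1 4 3 / 1 2 3 4 / 3 4 2 1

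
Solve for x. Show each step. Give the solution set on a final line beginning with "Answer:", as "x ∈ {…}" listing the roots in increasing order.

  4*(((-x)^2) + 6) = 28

Step 1. [4*(((-x)^2) + 6) = 28] 4·(inner) — divide through by 4. So div: ((-x)^2) + 6 = 7.
Step 2. [((-x)^2) + 6 = 7] the outer +6 inverts by subtracting 6 ⇒ sub: (-x)^2 = 1.
Step 3. [(-x)^2 = 1] LHS squared, RHS 1 ≥ 0: apply √ (±), so sqrt: -x = 1 or -1.
Step 4. [-x = 1 or -1] flip signs both sides, so neg: x = -1 or 1.

Answer: x ∈ {-1, 1}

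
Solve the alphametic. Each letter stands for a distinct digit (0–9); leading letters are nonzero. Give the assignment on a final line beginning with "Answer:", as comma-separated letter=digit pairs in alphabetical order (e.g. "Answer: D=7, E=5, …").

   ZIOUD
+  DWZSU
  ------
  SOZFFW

Step 1. [S] S is the leading digit of a 6-digit sum of two 5-digit numbers; the final carry is exactly 1, so S=1.
Step 2. [col 1: D + U ≡ W (mod 10)] no forcing yet in column 1 (carry-in 0); U=3 is free and consistent — try it. So U=3.
Step 3. [col 1: D + U ≡ W (mod 10)] D=7 is one option consistent with column 1 (D + U ≡ W (mod 10), carry-in 0) — take it. So D=7.
Step 4. [col 1: D + U ≡ W (mod 10)] from column 1 (D=7, U=3, carry-in 0, digits 1,3,7 already taken and all letters distinct): W must equal 0. So W=0.
Step 5. [col 2: U + S ≡ F (mod 10)] in column 2 we have U+S≡F with carry-in 1; given U=3, S=1 and digits 0,1,3,7 already taken and all letters distinct, that pins F to 5, so F=5.
Step 6. [col 3: O + Z ≡ F (mod 10)] several values work for Z in column 3 (O + Z ≡ F (mod 10), carry-in 0); try Z=9, so Z=9.
Step 7. [col 3: O + Z ≡ F (mod 10)] column 3 reads O+Z+carry(0)=F with Z=9, F=5; with digits 0,1,3,5,7,9 already taken and all letters distinct, the only value for O is 6, so O=6.
Step 8. [col 4: I + W ≡ Z (mod 10)] column 4: given W=0, Z=9, carry-in 1, and digits 0,1,3,5,6,7,9 already taken and all letters distinct, I+W≡Z (mod 10) forces I=8 ⇒ I=8.

Answer: D=7, F=5, I=8, O=6, S=1, U=3, W=0, Z=9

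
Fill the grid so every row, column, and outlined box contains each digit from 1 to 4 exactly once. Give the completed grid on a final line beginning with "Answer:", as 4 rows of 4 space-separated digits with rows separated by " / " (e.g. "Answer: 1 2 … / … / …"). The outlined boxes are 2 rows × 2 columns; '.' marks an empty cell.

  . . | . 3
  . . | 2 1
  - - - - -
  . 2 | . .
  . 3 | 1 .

Step 1. [r4c1∈{4}] r4c1 is down to just 4 ⇒ r4c1=4.
Step 2. [r1c3∈{4}] r1c3 has the single candidate 4 ⇒ r1c3=4.
Step 3. [r1c2∈{1}] r1c2 is down to just 1. So r1c2=1.
Step 4. [r4c4∈{2}] r4c4 has the single candidate 2 ⇒ r4c4=2.
Step 5. [r1c1∈{2}] only 2 remains possible at r1c1. So r1c1=2.
Step 6. [r3c3∈{3}] r3c3 has the single candidate 3 ⇒ r3c3=3.
Step 7. [r3c1∈{1}] r3c1 is down to just 1, so r3c1=1.
Step 8. [r3c4∈{4}] r3c4's peers cover all but 4, so r3c4=4.
Step 9. [r2c1∈{3}] r2c1 is down to just 3, so r2c1=3.
Step 10. [r2c2∈{4}] nothing but 4 survives at r2c2 ⇒ r2c2=4.

Answer: 2 1 4 3 / 3 4 2 1 / 1 2 3 4 / 4 3 1 2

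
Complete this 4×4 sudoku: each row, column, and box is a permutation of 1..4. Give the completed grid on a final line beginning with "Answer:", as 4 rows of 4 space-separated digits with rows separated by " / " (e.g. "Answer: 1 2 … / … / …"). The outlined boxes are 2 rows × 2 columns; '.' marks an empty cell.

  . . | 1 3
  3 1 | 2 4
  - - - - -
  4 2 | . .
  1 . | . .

Step 1. [r3c3∈{3}] r3c3 is down to just 3, so r3c3=3.
Step 2. [r4c2∈{3}] nothing but 3 survives at r4c2. So r4c2=3.
Step 3. [r4c4∈{2}] r4c4 is down to just 2 ⇒ r4c4=2.
Step 4. [r4c3∈{4}] r4c3 is down to just 4, so r4c3=4.
Step 5. [r3c4∈{1}] r3c4 is down to just 1 ⇒ r3c4=1.
Step 6. [r1c2∈{4}] only 4 remains possible at r1c2. So r1c2=4.
Step 7. [r1c1∈{2}] r1c1's peers cover all but 2, so r1c1=2.

Answer: 2 4 1 3 / 3 1 2 4 / 4 2 3 1 / 1 3 4 2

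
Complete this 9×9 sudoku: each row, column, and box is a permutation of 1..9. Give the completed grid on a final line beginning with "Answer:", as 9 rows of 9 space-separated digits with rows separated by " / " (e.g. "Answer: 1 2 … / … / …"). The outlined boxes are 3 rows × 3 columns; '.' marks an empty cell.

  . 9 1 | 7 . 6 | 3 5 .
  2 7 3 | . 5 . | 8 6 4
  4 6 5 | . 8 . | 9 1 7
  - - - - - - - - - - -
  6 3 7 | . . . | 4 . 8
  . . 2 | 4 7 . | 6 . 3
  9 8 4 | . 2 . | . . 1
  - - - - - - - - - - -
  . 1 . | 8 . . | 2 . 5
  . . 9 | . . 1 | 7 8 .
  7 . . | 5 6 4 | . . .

Step 1. [r2c6∈{9}] r2c6's peers cover all but 9. So r2c6=9.
Step 2. [r8c5∈{3}] nothing but 3 survives at r8c5. So r8c5=3.
Step 3. [r5c8∈{9}] only 9 remains possible at r5c8, so r5c8=9.
Step 4. [r5c2∈{5}] r5c2 is down to just 5. So r5c2=5.
Step 5. [r4c5∈{1,9}] in col 5, 1 fits only at r4c5. So r4c5=1.
Step 6. [r3c6∈{2,3}] col 6 places 2 nowhere but r3c6. So r3c6=2.
Step 7. [r6c6∈{3,5}] in col 6, 3 fits only at r6c6. So r6c6=3.
Step 8. [r7c1∈{3}] r7c1 is down to just 3, so r7c1=3.
Step 9. [r8c4∈{2}] only 2 remains possible at r8c4, so r8c4=2.
Step 10. [r9c3∈{8}] r9c3 has the single candidate 8 ⇒ r9c3=8.
Step 11. [r9c8∈{3}] only 3 remains possible at r9c8, so r9c8=3.
Step 12. [r1c9∈{2}] r1c9 has the single candidate 2, so r1c9=2.
Step 13. [r5c1∈{1}] r5c1's peers cover all but 1. So r5c1=1.
Step 14. [r1c1∈{8}] r1c1's peers cover all but 8 ⇒ r1c1=8.
Step 15. [r2c4∈{1}] only 1 remains possible at r2c4. So r2c4=1.
Step 16. [r3c4∈{3}] only 3 remains possible at r3c4, so r3c4=3.
Step 17. [r5c6∈{8}] r5c6's peers cover all but 8 ⇒ r5c6=8.
Step 18. [r8c2∈{4}] r8c2 is down to just 4 ⇒ r8c2=4.
Step 19. [r6c4∈{6}] r6c4's peers cover all but 6, so r6c4=6.
Step 20. [r4c6∈{5}] r4c6 has the single candidate 5, so r4c6=5.
Step 21. [r8c9∈{6}] r8c9's peers cover all but 6, so r8c9=6.
Step 22. [r4c4∈{9}] only 9 remains possible at r4c4, so r4c4=9.
Step 23. [r9c9∈{9}] nothing but 9 survives at r9c9. So r9c9=9.
Step 24. [r7c5∈{9}] nothing but 9 survives at r7c5 ⇒ r7c5=9.
Step 25. [r9c2∈{2}] r9c2's peers cover all but 2. So r9c2=2.
Step 26. [r6c8∈{7}] nothing but 7 survives at r6c8. So r6c8=7.
Step 27. [r7c3∈{6}] r7c3's peers cover all but 6 ⇒ r7c3=6.
Step 28. [r9c7∈{1}] nothing but 1 survives at r9c7, so r9c7=1.
Step 29. [r7c8∈{4}] only 4 remains possible at r7c8 ⇒ r7c8=4.
Step 30. [r7c6∈{7}] only 7 remains possible at r7c6. So r7c6=7.
Step 31. [r8c1∈{5}] r8c1's peers cover all but 5 ⇒ r8c1=5.
Step 32. [r6c7∈{5}] r6c7 has the single candidate 5. So r6c7=5.
Step 33. [r1c5∈{4}] nothing but 4 survives at r1c5. So r1c5=4.
Step 34. [r4c8∈{2}] nothing but 2 survives at r4c8 ⇒ r4c8=2.

Answer: 8 9 1 7 4 6 3 5 2 / 2 7 3 1 5 9 8 6 4 / 4 6 5 3 8 2 9 1 7 / 6 3 7 9 1 5 4 2 8 / 1 5 2 4 7 8 6 9 3 / 9 8 4 6 2 3 5 7 1 / 3 1 6 8 9 7 2 4 5 / 5 4 9 2 3 1 7 8 6 / 7 2 8 5 6 4 1 3 9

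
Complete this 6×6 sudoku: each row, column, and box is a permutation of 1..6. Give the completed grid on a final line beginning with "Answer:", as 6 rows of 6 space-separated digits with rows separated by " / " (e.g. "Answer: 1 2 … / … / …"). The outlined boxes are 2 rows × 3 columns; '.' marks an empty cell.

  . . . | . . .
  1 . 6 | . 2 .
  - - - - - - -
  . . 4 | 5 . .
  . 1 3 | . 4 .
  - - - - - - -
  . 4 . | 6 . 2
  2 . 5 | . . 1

Step 1. [r6c5∈{3}] r6c5 is down to just 3. So r6c5=3.
Step 2. [r1c1∈{3,4,5}] r1c1 is the only open cell in col 1 admitting 4 ⇒ r1c1=4.
Step 3. [r3c1∈{6}] r3c1 is down to just 6 ⇒ r3c1=6.
Step 4. [r1c5∈{1,5,6}] col 5 places 6 nowhere but r1c5 ⇒ r1c5=6.
Step 5. [r2c6∈{3,4,5}] 4 has one home in col 6: r2c6 ⇒ r2c6=4.
Step 6. [r2c4∈{3}] r2c4 is down to just 3, so r2c4=3.
Step 7. [r1c2∈{2,3,5}] row 1 places 3 nowhere but r1c2. So r1c2=3.
Step 8. [r5c3∈{1}] r5c3 is down to just 1. So r5c3=1.
Step 9. [r4c4∈{2}] r4c4 has the single candidate 2. So r4c4=2.
Step 10. [r2c2∈{5}] r2c2 is down to just 5. So r2c2=5.
Step 11. [r6c2∈{6}] r6c2 is down to just 6, so r6c2=6.
Step 12. [r1c3∈{2}] nothing but 2 survives at r1c3, so r1c3=2.
Step 13. [r4c1∈{5}] r4c1 is down to just 5. So r4c1=5.
Step 14. [r3c2∈{2}] only 2 remains possible at r3c2. So r3c2=2.
Step 15. [r3c5∈{1}] nothing but 1 survives at r3c5 ⇒ r3c5=1.
Step 16. [r1c6∈{5}] r1c6 has the single candidate 5 ⇒ r1c6=5.
Step 17. [r5c5∈{5}] r5c5 is down to just 5, so r5c5=5.
Step 18. [r3c6∈{3}] nothing but 3 survives at r3c6, so r3c6=3.
Step 19. [r6c4∈{4}] r6c4 has the single candidate 4, so r6c4=4.
Step 20. [r5c1∈{3}] r5c1 has the single candidate 3. So r5c1=3.
Step 21. [r4c6∈{6}] only 6 remains possible at r4c6, so r4c6=6.
Step 22. [r1c4∈{1}] only 1 remains possible at r1c4. So r1c4=1.

Answer: 4 3 2 1 6 5 / 1 5 6 3 2 4 / 6 2 4 5 1 3 / 5 1 3 2 4 6 / 3 4 1 6 5 2 / 2 6 5 4 3 1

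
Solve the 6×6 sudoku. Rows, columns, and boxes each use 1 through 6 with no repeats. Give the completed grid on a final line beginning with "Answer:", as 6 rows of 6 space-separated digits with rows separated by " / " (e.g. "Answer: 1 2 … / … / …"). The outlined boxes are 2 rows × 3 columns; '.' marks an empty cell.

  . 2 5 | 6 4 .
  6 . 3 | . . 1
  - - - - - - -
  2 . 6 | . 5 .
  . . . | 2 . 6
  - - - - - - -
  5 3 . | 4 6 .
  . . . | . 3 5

Step 1. [r5c3∈{1,2}] r5c3 is the only open cell in row 5 admitting 1. So r5c3=1.
Step 2. [r4c3∈{4}] r4c3 is down to just 4. So r4c3=4.
Step 3. [r4c5∈{1}] r4c5 has the single candidate 1, so r4c5=1.
Step 4. [r3c6∈{3,4}] in row 3, 4 fits only at r3c6, so r3c6=4.
Step 5. [r2c2∈{4}] r2c2 has the single candidate 4, so r2c2=4.
Step 6. [r5c6∈{2}] nothing but 2 survives at r5c6 ⇒ r5c6=2.
Step 7. [r4c1∈{3}] only 3 remains possible at r4c1 ⇒ r4c1=3.
Step 8. [r6c3∈{2}] r6c3 has the single candidate 2 ⇒ r6c3=2.
Step 9. [r3c2∈{1}] nothing but 1 survives at r3c2, so r3c2=1.
Step 10. [r6c2∈{6}] only 6 remains possible at r6c2, so r6c2=6.
Step 11. [r2c4∈{5}] r2c4 is down to just 5 ⇒ r2c4=5.
Step 12. [r2c5∈{2}] only 2 remains possible at r2c5 ⇒ r2c5=2.
Step 13. [r6c4∈{1}] r6c4's peers cover all but 1. So r6c4=1.
Step 14. [r6c1∈{4}] r6c1 has the single candidate 4 ⇒ r6c1=4.
Step 15. [r3c4∈{3}] only 3 remains possible at r3c4 ⇒ r3c4=3.
Step 16. [r1c1∈{1}] only 1 remains possible at r1c1 ⇒ r1c1=1.
Step 17. [r4c2∈{5}] r4c2 has the single candidate 5. So r4c2=5.
Step 18. [r1c6∈{3}] r1c6's peers cover all but 3. So r1c6=3.

Answer: 1 2 5 6 4 3 / 6 4 3 5 2 1 / 2 1 6 3 5 4 / 3 5 4 2 1 6 / 5 3 1 4 6 2 / 4 6 2 1 3 5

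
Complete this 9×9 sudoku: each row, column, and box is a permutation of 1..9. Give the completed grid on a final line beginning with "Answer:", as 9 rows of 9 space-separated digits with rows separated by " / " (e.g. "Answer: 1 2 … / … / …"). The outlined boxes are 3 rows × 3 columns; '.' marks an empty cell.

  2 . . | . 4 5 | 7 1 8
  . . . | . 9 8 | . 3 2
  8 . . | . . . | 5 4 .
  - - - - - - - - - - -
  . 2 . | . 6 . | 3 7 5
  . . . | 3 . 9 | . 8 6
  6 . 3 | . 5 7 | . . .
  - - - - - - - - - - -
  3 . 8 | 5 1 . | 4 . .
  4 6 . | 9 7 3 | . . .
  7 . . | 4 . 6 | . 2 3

Step 1. [r7c2∈{9}] r7c2 is down to just 9, so r7c2=9.
Step 2. [r8c9∈{1}] only 1 remains possible at r8c9. So r8c9=1.
Step 3. [r1c4∈{6}] nothing but 6 survives at r1c4. So r1c4=6.
Step 4. [r3c3∈{1,6,7,9}] r3c3 is the only open cell in row 3 admitting 6. So r3c3=6.
Step 5. [r6c2∈{1,4,8}] 8 has one home in col 2: r6c2, so r6c2=8.
Step 6. [r5c5∈{2}] nothing but 2 survives at r5c5. So r5c5=2.
Step 7. [r6c4∈{1}] r6c4 has the single candidate 1. So r6c4=1.
Step 8. [r2c4∈{7}] r2c4 is down to just 7, so r2c4=7.
Step 9. [r5c3∈{1,4,5,7}] col 3 places 7 nowhere but r5c3. So r5c3=7.
Step 10. [r5c2∈{1,4,5}] row 5 places 4 nowhere but r5c2. So r5c2=4.
Step 11. [r2c3∈{1,4,5}] row 2 places 4 nowhere but r2c3 ⇒ r2c3=4.
Step 12. [r3c6∈{1,2}] col 6 places 1 nowhere but r3c6. So r3c6=1.
Step 13. [r9c7∈{8,9}] across row 9, 9 lands solely at r9c7, so r9c7=9.
Step 14. [r4c1∈{1,9}] col 1 places 9 nowhere but r4c1. So r4c1=9.
Step 15. [r5c1∈{1,5}] row 5 places 5 nowhere but r5c1 ⇒ r5c1=5.
Step 16. [r2c2∈{1,5}] across row 2, 5 lands solely at r2c2, so r2c2=5.
Step 17. [r9c3∈{1,5}] 5 has one home in row 9: r9c3, so r9c3=5.
Step 18. [r3c5∈{3}] only 3 remains possible at r3c5 ⇒ r3c5=3.
Step 19. [r6c8∈{9}] r6c8 is down to just 9 ⇒ r6c8=9.
Step 20. [r9c2∈{1}] only 1 remains possible at r9c2. So r9c2=1.
Step 21. [r6c7∈{2}] r6c7 has the single candidate 2. So r6c7=2.
Step 22. [r5c7∈{1}] r5c7 is down to just 1, so r5c7=1.
Step 23. [r8c3∈{2}] r8c3 is down to just 2, so r8c3=2.
Step 24. [r1c3∈{9}] r1c3 is down to just 9. So r1c3=9.
Step 25. [r4c4∈{8}] r4c4 is down to just 8 ⇒ r4c4=8.
Step 26. [r7c8∈{6}] r7c8's peers cover all but 6. So r7c8=6.
Step 27. [r7c6∈{2}] r7c6 has the single candidate 2, so r7c6=2.
Step 28. [r3c9∈{9}] r3c9 is down to just 9. So r3c9=9.
Step 29. [r4c3∈{1}] r4c3's peers cover all but 1. So r4c3=1.
Step 30. [r7c9∈{7}] r7c9 has the single candidate 7 ⇒ r7c9=7.
Step 31. [r3c4∈{2}] nothing but 2 survives at r3c4 ⇒ r3c4=2.
Step 32. [r1c2∈{3}] only 3 remains possible at r1c2 ⇒ r1c2=3.
Step 33. [r4c6∈{4}] r4c6 is down to just 4, so r4c6=4.
Step 34. [r8c7∈{8}] r8c7's peers cover all but 8 ⇒ r8c7=8.
Step 35. [r9c5∈{8}] r9c5's peers cover all but 8 ⇒ r9c5=8.
Step 36. [r8c8∈{5}] r8c8 is down to just 5 ⇒ r8c8=5.
Step 37. [r6c9∈{4}] r6c9 is down to just 4 ⇒ r6c9=4.
Step 38. [r2c7∈{6}] r2c7 is down to just 6. So r2c7=6.
Step 39. [r3c2∈{7}] nothing but 7 survives at r3c2. So r3c2=7.
Step 40. [r2c1∈{1}] only 1 remains possible at r2c1. So r2c1=1.

Answer: 2 3 9 6 4 5 7 1 8 / 1 5 4 7 9 8 6 3 2 / 8 7 6 2 3 1 5 4 9 / 9 2 1 8 6 4 3 7 5 / 5 4 7 3 2 9 1 8 6 / 6 8 3 1 5 7 2 9 4 / 3 9 8 5 1 2 4 6 7 / 4 6 2 9 7 3 8 5 1 / 7 1 5 4 8 6 9 2 3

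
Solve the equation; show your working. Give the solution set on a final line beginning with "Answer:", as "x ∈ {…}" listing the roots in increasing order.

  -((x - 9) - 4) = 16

Step 1. [-((x - 9) - 4) = 16] leading − — multiply by −1 ⇒ neg: (x - 9) - 4 = -16.
Step 2. [(x - 9) - 4 = -16] -4 is outermost — add 4 both sides. So sub: x - 9 = -12.
Step 3. [x - 9 = -12] peel the -9: add 9 from each side. So sub: x = -3.

Answer: x ∈ {-3}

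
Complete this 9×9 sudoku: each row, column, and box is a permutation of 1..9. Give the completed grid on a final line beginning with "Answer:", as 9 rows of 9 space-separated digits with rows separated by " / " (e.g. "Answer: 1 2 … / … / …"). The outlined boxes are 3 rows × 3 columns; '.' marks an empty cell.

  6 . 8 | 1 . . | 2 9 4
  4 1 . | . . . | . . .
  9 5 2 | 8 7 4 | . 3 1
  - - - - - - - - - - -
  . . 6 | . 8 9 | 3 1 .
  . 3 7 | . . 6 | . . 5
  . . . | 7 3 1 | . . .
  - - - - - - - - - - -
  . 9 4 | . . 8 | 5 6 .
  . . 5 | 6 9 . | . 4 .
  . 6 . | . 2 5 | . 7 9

Step 1. [r7c4∈{3}] nothing but 3 survives at r7c4, so r7c4=3.
Step 2. [r5c1∈{1,2,8}] r5c1 is the only open cell in row 5 admitting 1, so r5c1=1.
Step 3. [r7c9∈{2}] nothing but 2 survives at r7c9. So r7c9=2.
Step 4. [r4c4∈{2,4,5}] box 5 places 5 nowhere but r4c4 ⇒ r4c4=5.
Step 5. [r4c1∈{2}] r4c1 has the single candidate 2 ⇒ r4c1=2.
Step 6. [r5c7∈{4,8,9}] across row 5, 9 lands solely at r5c7, so r5c7=9.
Step 7. [r5c8∈{2,8}] 8 has one home in row 5: r5c8. So r5c8=8.
Step 8. [r2c5∈{5,6}] r2c5 is the only open cell in col 5 admitting 6 ⇒ r2c5=6.
Step 9. [r2c6∈{2,3}] 2 has one home in col 6: r2c6, so r2c6=2.
Step 10. [r8c2∈{2,7,8}] across row 8, 2 lands solely at r8c2, so r8c2=2.
Step 11. [r8c9∈{3,8}] col 9 places 3 nowhere but r8c9 ⇒ r8c9=3.
Step 12. [r6c7∈{4,6}] in col 7, 4 fits only at r6c7. So r6c7=4.
Step 13. [r2c9∈{7,8}] 8 has one home in col 9: r2c9, so r2c9=8.
Step 14. [r8c7∈{1,8}] 1 has one home in row 8: r8c7 ⇒ r8c7=1.
Step 15. [r8c1∈{7,8}] in row 8, 8 fits only at r8c1 ⇒ r8c1=8.
Step 16. [r5c5∈{4}] r5c5's peers cover all but 4 ⇒ r5c5=4.
Step 17. [r9c1∈{3}] nothing but 3 survives at r9c1, so r9c1=3.
Step 18. [r6c8∈{2}] r6c8 is down to just 2 ⇒ r6c8=2.
Step 19. [r7c1∈{7}] only 7 remains possible at r7c1. So r7c1=7.
Step 20. [r5c4∈{2}] r5c4 is down to just 2 ⇒ r5c4=2.
Step 21. [r1c2∈{7}] nothing but 7 survives at r1c2 ⇒ r1c2=7.
Step 22. [r4c2∈{4}] only 4 remains possible at r4c2. So r4c2=4.
Step 23. [r9c4∈{4}] only 4 remains possible at r9c4. So r9c4=4.
Step 24. [r8c6∈{7}] r8c6's peers cover all but 7. So r8c6=7.
Step 25. [r9c7∈{8}] r9c7 is down to just 8, so r9c7=8.
Step 26. [r1c6∈{3}] nothing but 3 survives at r1c6, so r1c6=3.
Step 27. [r9c3∈{1}] only 1 remains possible at r9c3 ⇒ r9c3=1.
Step 28. [r6c3∈{9}] only 9 remains possible at r6c3, so r6c3=9.
Step 29. [r7c5∈{1}] nothing but 1 survives at r7c5. So r7c5=1.
Step 30. [r6c9∈{6}] only 6 remains possible at r6c9. So r6c9=6.
Step 31. [r2c8∈{5}] r2c8 is down to just 5. So r2c8=5.
Step 32. [r2c7∈{7}] r2c7's peers cover all but 7, so r2c7=7.
Step 33. [r1c5∈{5}] r1c5 has the single candidate 5 ⇒ r1c5=5.
Step 34. [r4c9∈{7}] r4c9's peers cover all but 7. So r4c9=7.
Step 35. [r3c7∈{6}] r3c7 is down to just 6 ⇒ r3c7=6.
Step 36. [r6c1∈{5}] r6c1 has the single candidate 5. So r6c1=5.
Step 37. [r6c2∈{8}] r6c2's peers cover all but 8, so r6c2=8.
Step 38. [r2c4∈{9}] r2c4's peers cover all but 9. So r2c4=9.
Step 39. [r2c3∈{3}] r2c3's peers cover all but 3, so r2c3=3.

Answer: 6 7 8 1 5 3 2 9 4 / 4 1 3 9 6 2 7 5 8 / 9 5 2 8 7 4 6 3 1 / 2 4 6 5 8 9 3 1 7 / 1 3 7 2 4 6 9 8 5 / 5 8 9 7 3 1 4 2 6 / 7 9 4 3 1 8 5 6 2 / 8 2 5 6 9 7 1 4 3 / 3 6 1 4 2 5 8 7 9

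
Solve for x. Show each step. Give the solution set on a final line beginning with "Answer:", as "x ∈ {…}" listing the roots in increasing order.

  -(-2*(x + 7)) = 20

Step 1. [-(-2*(x + 7)) = 20] leading − — multiply by −1. So neg: -2*(x + 7) = -20.
Step 2. [-2*(x + 7) = -20] divide by the outer -2. So div: x + 7 = 10.
Step 3. [x + 7 = 10] subtract 7: x sits inside (… + 7). So sub: x = 3.

Answer: x ∈ {3}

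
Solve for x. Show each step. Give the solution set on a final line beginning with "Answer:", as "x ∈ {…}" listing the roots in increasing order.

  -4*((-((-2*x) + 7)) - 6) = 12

Step 1. [-4*((-((-2*x) + 7)) - 6) = 12] LHS = -4·(…); ÷-4 both sides ⇒ div: (-((-2*x) + 7)) - 6 = -3.
Step 2. [(-((-2*x) + 7)) - 6 = -3] 6 comes off first (add 6). So sub: -((-2*x) + 7) = 3.
Step 3. [-((-2*x) + 7) = 3] leading − — multiply by −1 ⇒ neg: (-2*x) + 7 = -3.
Step 4. [(-2*x) + 7 = -3] subtract 7: x sits inside (… + 7). So sub: -2*x = -10.
Step 5. [-2*x = -10] -2 out front; divide by -2 ⇒ div: x = 5.

Answer: x ∈ {5}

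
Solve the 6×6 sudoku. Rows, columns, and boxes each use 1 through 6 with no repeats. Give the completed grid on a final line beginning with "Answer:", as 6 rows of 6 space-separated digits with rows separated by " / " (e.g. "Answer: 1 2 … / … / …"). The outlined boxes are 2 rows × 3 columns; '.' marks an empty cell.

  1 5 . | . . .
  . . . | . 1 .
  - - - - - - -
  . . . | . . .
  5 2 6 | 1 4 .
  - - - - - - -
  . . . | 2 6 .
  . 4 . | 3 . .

Step 1. [r5c1∈{3}] only 3 remains possible at r5c1. So r5c1=3.
Step 2. [r5c6∈{1,4,5}] row 5 places 4 nowhere but r5c6. So r5c6=4.
Step 3. [r2c2∈{3,6}] col 2 places 6 nowhere but r2c2, so r2c2=6.
Step 4. [r4c6∈{3}] r4c6's peers cover all but 3 ⇒ r4c6=3.
Step 5. [r2c3∈{2,3,4}] row 2 places 3 nowhere but r2c3 ⇒ r2c3=3.
Step 6. [r6c5∈{5}] only 5 remains possible at r6c5 ⇒ r6c5=5.
Step 7. [r5c2∈{1}] r5c2's peers cover all but 1 ⇒ r5c2=1.
Step 8. [r3c1∈{4}] only 4 remains possible at r3c1, so r3c1=4.
Step 9. [r2c1∈{2}] only 2 remains possible at r2c1 ⇒ r2c1=2.
Step 10. [r3c5∈{2}] only 2 remains possible at r3c5. So r3c5=2.
Step 11. [r2c4∈{4,5}] 4 has one home in row 2: r2c4. So r2c4=4.
Step 12. [r3c4∈{5,6}] col 4 places 5 nowhere but r3c4 ⇒ r3c4=5.
Step 13. [r1c6∈{2,6}] 2 has one home in row 1: r1c6 ⇒ r1c6=2.
Step 14. [r3c6∈{6}] r3c6 is down to just 6 ⇒ r3c6=6.
Step 15. [r5c3∈{5}] nothing but 5 survives at r5c3. So r5c3=5.
Step 16. [r3c3∈{1}] nothing but 1 survives at r3c3. So r3c3=1.
Step 17. [r1c3∈{4}] only 4 remains possible at r1c3. So r1c3=4.
Step 18. [r6c1∈{6}] r6c1's peers cover all but 6 ⇒ r6c1=6.
Step 19. [r6c6∈{1}] r6c6 is down to just 1 ⇒ r6c6=1.
Step 20. [r3c2∈{3}] r3c2 is down to just 3, so r3c2=3.
Step 21. [r6c3∈{2}] only 2 remains possible at r6c3, so r6c3=2.
Step 22. [r1c4∈{6}] r1c4 has the single candidate 6, so r1c4=6.
Step 23. [r1c5∈{3}] r1c5 is down to just 3 ⇒ r1c5=3.
Step 24. [r2c6∈{5}] r2c6's peers cover all but 5. So r2c6=5.

Answer: 1 5 4 6 3 2 / 2 6 3 4 1 5 / 4 3 1 5 2 6 / 5 2 6 1 4 3 / 3 1 5 2 6 4 / 6 4 2 3 5 1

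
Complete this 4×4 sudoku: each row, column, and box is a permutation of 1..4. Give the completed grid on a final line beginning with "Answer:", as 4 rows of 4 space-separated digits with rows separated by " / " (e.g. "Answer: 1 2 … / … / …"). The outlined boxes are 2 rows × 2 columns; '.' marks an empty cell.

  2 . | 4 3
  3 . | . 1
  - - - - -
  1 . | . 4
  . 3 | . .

Step 1. [r4c4∈{2}] r4c4's peers cover all but 2. So r4c4=2.
Step 2. [r1c2∈{1}] only 1 remains possible at r1c2, so r1c2=1.
Step 3. [r2c2∈{4}] nothing but 4 survives at r2c2. So r2c2=4.
Step 4. [r2c3∈{2}] r2c3 has the single candidate 2. So r2c3=2.
Step 5. [r3c3∈{3}] r3c3 has the single candidate 3 ⇒ r3c3=3.
Step 6. [r4c1∈{4}] r4c1 is down to just 4 ⇒ r4c1=4.
Step 7. [r3c2∈{2}] only 2 remains possible at r3c2, so r3c2=2.
Step 8. [r4c3∈{1}] nothing but 1 survives at r4c3, so r4c3=1.

Answer: 2 1 4 3 / 3 4 2 1 / 1 2 3 4 / 4 3 1 2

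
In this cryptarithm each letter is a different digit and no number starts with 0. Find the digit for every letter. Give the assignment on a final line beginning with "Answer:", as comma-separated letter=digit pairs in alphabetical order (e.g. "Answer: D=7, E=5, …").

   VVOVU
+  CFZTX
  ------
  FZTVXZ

Step 1. [col 1: U + X ≡ Z (mod 10)] several values work for U in column 1 (U + X ≡ Z (mod 10), carry-in 0); try U=2, so U=2.
Step 2. [col 1: U + X ≡ Z (mod 10)] X=3 is one option consistent with column 1 (U + X ≡ Z (mod 10), carry-in 0) — take it ⇒ X=3.
Step 3. [col 1: U + X ≡ Z (mod 10)] in column 1 we have U+X≡Z with carry-in 0; given U=2, X=3 and digits 2,3 already taken and all letters distinct, that pins Z to 5 ⇒ Z=5.
Step 4. [F] F is the leading digit of a 6-digit sum of two 5-digit numbers; the final carry is exactly 1 ⇒ F=1.
Step 5. [col 2: V + T ≡ X (mod 10)] no forcing yet in column 2 (carry-in 0); T=7 is free and consistent — try it ⇒ T=7.
Step 6. [col 2: V + T ≡ X (mod 10)] column 2: given T=7, X=3, carry-in 0, and digits 1,2,3,5,7 already taken and all letters distinct, V+T≡X (mod 10) forces V=6. So V=6.
Step 7. [col 3: O + Z ≡ V (mod 10)] from column 3 (Z=5, V=6, carry-in 1, digits 1,2,3,5,6,7 already taken and all letters distinct): O must equal 0, so O=0.
Step 8. [col 5: V + C ≡ Z (mod 10)] column 5 reads V+C+carry(0)=Z with V=6, Z=5; with digits 0,1,2,3,5,6,7 already taken and all letters distinct, the only value for C is 9. So C=9.

Answer: C=9, F=1, O=0, T=7, U=2, V=6, X=3, Z=5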